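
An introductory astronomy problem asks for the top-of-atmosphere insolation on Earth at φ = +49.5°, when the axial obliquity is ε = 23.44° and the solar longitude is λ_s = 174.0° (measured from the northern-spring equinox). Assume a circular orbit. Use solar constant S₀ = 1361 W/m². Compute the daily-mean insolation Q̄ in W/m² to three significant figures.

Q̄ ≈ 303 W/m²

Solar declination: sin δ = sin ε · sin λ_s = sin 23.44° × sin 174.0° = 0.04158, so δ = +2.383°.
cos H₀ = −tan(+49.5°) tan(+2.383°) = -0.0487, H₀ = 1.6195 rad.
Bracket: H₀ sin φ sin δ + cos φ cos δ sin H₀ = 1.6195×0.76041×0.04158 + 0.64945×0.99914×0.99881 = 0.051205 + 0.648119 = 0.699324.
Q̄ = (S₀/π) × [bracket] = (1361/π) × 0.699324 = 303.0 W/m².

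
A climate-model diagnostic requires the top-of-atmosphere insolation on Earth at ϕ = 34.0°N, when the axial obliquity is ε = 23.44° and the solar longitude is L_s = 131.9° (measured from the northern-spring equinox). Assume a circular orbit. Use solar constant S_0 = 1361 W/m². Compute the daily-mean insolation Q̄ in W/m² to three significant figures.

Q̄ ≈ 463 W/m²

Solar declination: sin δ = sin ε · sin L_s = sin 23.44° × sin 131.9° = 0.29608, so δ = +17.222°.
cos h₀ = −tan(+34.0°) tan(+17.222°) = -0.2091, h₀ = 1.7814 rad.
Bracket: h₀ sin ϕ sin δ + cos ϕ cos δ sin h₀ = 1.7814×0.55919×0.29608 + 0.82904×0.95516×0.97790 = 0.294937 + 0.774366 = 1.069303.
Q̄ = (S_0/π) × [bracket] = (1361/π) × 1.069303 = 463.2 W/m².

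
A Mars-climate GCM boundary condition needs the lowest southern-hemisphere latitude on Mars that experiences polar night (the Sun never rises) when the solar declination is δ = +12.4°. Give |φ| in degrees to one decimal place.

|φ| = 77.6°

Polar night requires cos H₀ = −tan φ tan δ ≥ 1, i.e. tan φ tan δ ≤ −1.
The boundary is |tan φ| · |tan δ| = 1, so |φ| = 90° − |δ| = 90° − 12.4° = 77.6° in the southern hemisphere.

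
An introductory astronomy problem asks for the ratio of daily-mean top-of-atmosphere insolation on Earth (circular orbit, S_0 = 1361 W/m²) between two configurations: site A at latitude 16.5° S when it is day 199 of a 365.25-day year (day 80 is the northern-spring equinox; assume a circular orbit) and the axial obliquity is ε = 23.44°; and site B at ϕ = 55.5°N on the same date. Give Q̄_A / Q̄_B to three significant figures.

Q̄_A / Q̄_B ≈ 0.696

— Configuration A (ϕ=-16.5°):
Solar longitude: L_s = 360° × (199 − 80)/365.25 = 117.290°.
sin δ = sin 23.44° × sin 117.290° = 0.35352, so δ = +20.702°.
cos h₀ = −tan(-16.5°) tan(+20.702°) = 0.1119, h₀ = 1.4586 rad.
Bracket: h₀ sin ϕ sin δ + cos ϕ cos δ sin h₀ = 1.4586×-0.28402×0.35352 + 0.95882×0.93543×0.99371 = -0.146453 + 0.891267 = 0.744814.
Q̄ = (S_0/π) × [bracket] = (1361/π) × 0.744814 = 322.67 W/m².
— Configuration B (ϕ=+55.5°):
cos h₀ = −tan(+55.5°) tan(+20.702°) = -0.5499, h₀ = 2.1530 rad.
Bracket: h₀ sin ϕ sin δ + cos ϕ cos δ sin h₀ = 2.1530×0.82413×0.35352 + 0.56641×0.93543×0.83525 = 0.627269 + 0.442546 = 1.069815.
Q̄ = (S_0/π) × [bracket] = (1361/π) × 1.069815 = 463.46 W/m².
Ratio Q̄_A / Q̄_B = 322.67 / 463.46 = 0.6962.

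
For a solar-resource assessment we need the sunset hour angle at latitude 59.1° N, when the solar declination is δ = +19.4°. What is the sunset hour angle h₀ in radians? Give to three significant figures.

cos h₀ = −tan ϕ · tan δ = −tan(+59.1°) × tan(+19.400°) = -0.5884, so h₀ = 2.1999 rad = 126.04°.

h₀ = 2.20 rad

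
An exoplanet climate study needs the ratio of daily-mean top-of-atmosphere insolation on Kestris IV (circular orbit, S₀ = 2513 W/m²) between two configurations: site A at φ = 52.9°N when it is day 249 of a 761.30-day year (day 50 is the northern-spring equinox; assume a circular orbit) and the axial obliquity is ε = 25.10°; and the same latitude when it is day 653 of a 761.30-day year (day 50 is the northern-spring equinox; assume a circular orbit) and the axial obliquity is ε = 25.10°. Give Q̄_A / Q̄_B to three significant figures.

— Configuration A (φ=+52.9°):
Solar longitude: λ_s = 360° × (249 − 50)/761.30 = 94.102°.
sin δ = sin 25.10° × sin 94.102° = 0.42311, so δ = +25.031°.
cos H₀ = −tan(+52.9°) tan(+25.031°) = -0.6174, H₀ = 2.2363 rad.
Bracket: H₀ sin φ sin δ + cos φ cos δ sin H₀ = 2.2363×0.79758×0.42311 + 0.60321×0.90608×0.78661 = 0.754671 + 0.429927 = 1.184598.
Q̄ = (S₀/π) × [bracket] = (2513/π) × 1.184598 = 947.58 W/m².
— Configuration B (φ=+52.9°):
Solar longitude: λ_s = 360° × (653 − 50)/761.30 = 285.144°.
sin δ = sin 25.10° × sin 285.144° = -0.40947, so δ = -24.171°.
cos H₀ = −tan(+52.9°) tan(-24.171°) = 0.5934, H₀ = 0.9355 rad.
Bracket: H₀ sin φ sin δ + cos φ cos δ sin H₀ = 0.9355×0.79758×-0.40947 + 0.60321×0.91232×0.80487 = -0.305520 + 0.442936 = 0.137416.
Q̄ = (S₀/π) × [bracket] = (2513/π) × 0.137416 = 109.92 W/m².
Ratio Q̄_A / Q̄_B = 947.58 / 109.92 = 8.621.

Q̄_A / Q̄_B ≈ 8.62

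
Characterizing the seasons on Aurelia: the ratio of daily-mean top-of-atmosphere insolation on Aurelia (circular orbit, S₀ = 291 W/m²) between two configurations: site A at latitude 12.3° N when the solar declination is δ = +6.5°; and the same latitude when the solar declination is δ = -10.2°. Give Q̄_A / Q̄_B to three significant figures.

— Configuration A (φ=+12.3°):
cos H₀ = −tan(+12.3°) tan(+6.500°) = -0.0248, H₀ = 1.5956 rad.
Bracket: H₀ sin φ sin δ + cos φ cos δ sin H₀ = 1.5956×0.21303×0.11320 + 0.97705×0.99357×0.99969 = 0.038478 + 0.970467 = 1.008945.
Q̄ = (S₀/π) × [bracket] = (291/π) × 1.008945 = 93.457 W/m².
— Configuration B (φ=+12.3°):
cos H₀ = −tan(+12.3°) tan(-10.200°) = 0.0392, H₀ = 1.5316 rad.
Bracket: H₀ sin φ sin δ + cos φ cos δ sin H₀ = 1.5316×0.21303×-0.17708 + 0.97705×0.98420×0.99923 = -0.057777 + 0.960872 = 0.903095.
Q̄ = (S₀/π) × [bracket] = (291/π) × 0.903095 = 83.652 W/m².
Ratio Q̄_A / Q̄_B = 93.457 / 83.652 = 1.117.

Q̄_A / Q̄_B ≈ 1.12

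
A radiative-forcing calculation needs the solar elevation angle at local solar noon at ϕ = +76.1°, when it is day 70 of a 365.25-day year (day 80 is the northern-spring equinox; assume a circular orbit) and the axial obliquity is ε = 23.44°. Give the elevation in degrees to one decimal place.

10.0°

Solar longitude: L_s = 360° × (70 − 80)/365.25 = -9.856°, i.e. -9.856° + 360° = 350.144°.
sin δ = sin 23.44° × sin 350.144° = -0.06809, so δ = -3.904°.
At local noon the hour angle is zero, so the zenith angle equals |ϕ − δ| = |+76.1° − (-3.904°)| = 80.004°.
Elevation = 90° − 80.004° = 10.0°.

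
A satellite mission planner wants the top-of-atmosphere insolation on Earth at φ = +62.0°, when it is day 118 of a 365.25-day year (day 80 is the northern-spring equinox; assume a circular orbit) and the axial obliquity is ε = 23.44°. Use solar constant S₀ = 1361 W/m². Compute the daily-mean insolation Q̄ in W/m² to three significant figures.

Q̄ ≈ 365 W/m²

Solar longitude: λ_s = 360° × (118 − 80)/365.25 = 37.454°.
sin δ = sin 23.44° × sin 37.454° = 0.24190, so δ = +13.999°.
cos H₀ = −tan(+62.0°) tan(+13.999°) = -0.4689, H₀ = 2.0588 rad.
Bracket: H₀ sin φ sin δ + cos φ cos δ sin H₀ = 2.0588×0.88295×0.24190 + 0.46947×0.97030×0.88326 = 0.439730 + 0.402349 = 0.842079.
Q̄ = (S₀/π) × [bracket] = (1361/π) × 0.842079 = 364.8 W/m².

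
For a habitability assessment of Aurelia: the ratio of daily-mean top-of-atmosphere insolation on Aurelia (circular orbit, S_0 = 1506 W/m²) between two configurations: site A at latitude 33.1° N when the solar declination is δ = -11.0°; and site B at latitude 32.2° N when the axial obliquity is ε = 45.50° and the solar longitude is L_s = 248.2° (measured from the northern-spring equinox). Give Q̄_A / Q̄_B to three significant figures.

Q̄_A / Q̄_B ≈ 3.68

— Configuration A (ϕ=+33.1°):
cos h₀ = −tan(+33.1°) tan(-11.000°) = 0.1267, h₀ = 1.4437 rad.
Bracket: h₀ sin ϕ sin δ + cos ϕ cos δ sin h₀ = 1.4437×0.54610×-0.19081 + 0.83772×0.98163×0.99194 = -0.150435 + 0.815703 = 0.665268.
Q̄ = (S_0/π) × [bracket] = (1506/π) × 0.665268 = 318.91 W/m².
— Configuration B (ϕ=+32.2°):
Solar declination: sin δ = sin ε · sin L_s = sin 45.50° × sin 248.2° = -0.66224, so δ = -41.471°.
cos h₀ = −tan(+32.2°) tan(-41.471°) = 0.5566, h₀ = 0.9805 rad.
Bracket: h₀ sin ϕ sin δ + cos ϕ cos δ sin h₀ = 0.9805×0.53288×-0.66224 + 0.84619×0.74929×0.83080 = -0.346013 + 0.526762 = 0.180749.
Q̄ = (S_0/π) × [bracket] = (1506/π) × 0.180749 = 86.646 W/m².
Ratio Q̄_A / Q̄_B = 318.91 / 86.646 = 3.681.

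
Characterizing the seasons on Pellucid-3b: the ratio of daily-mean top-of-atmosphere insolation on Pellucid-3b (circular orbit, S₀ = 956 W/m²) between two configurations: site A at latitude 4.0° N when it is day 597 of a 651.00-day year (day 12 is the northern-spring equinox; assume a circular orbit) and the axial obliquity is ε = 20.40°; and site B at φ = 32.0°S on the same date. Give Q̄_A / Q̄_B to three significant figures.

— Configuration A (φ=+4.0°):
Solar longitude: λ_s = 360° × (597 − 12)/651.00 = 323.502°.
sin δ = sin 20.40° × sin 323.502° = -0.20733, so δ = -11.966°.
cos H₀ = −tan(+4.0°) tan(-11.966°) = 0.0148, H₀ = 1.5560 rad.
Bracket: H₀ sin φ sin δ + cos φ cos δ sin H₀ = 1.5560×0.06976×-0.20733 + 0.99756×0.97827×0.99989 = -0.022505 + 0.975776 = 0.953271.
Q̄ = (S₀/π) × [bracket] = (956/π) × 0.953271 = 290.08 W/m².
— Configuration B (φ=-32.0°):
cos H₀ = −tan(-32.0°) tan(-11.966°) = -0.1324, H₀ = 1.7036 rad.
Bracket: H₀ sin φ sin δ + cos φ cos δ sin H₀ = 1.7036×-0.52992×-0.20733 + 0.84805×0.97827×0.99119 = 0.187172 + 0.822313 = 1.009485.
Q̄ = (S₀/π) × [bracket] = (956/π) × 1.009485 = 307.19 W/m².
Ratio Q̄_A / Q̄_B = 290.08 / 307.19 = 0.9443.

Q̄_A / Q̄_B ≈ 0.944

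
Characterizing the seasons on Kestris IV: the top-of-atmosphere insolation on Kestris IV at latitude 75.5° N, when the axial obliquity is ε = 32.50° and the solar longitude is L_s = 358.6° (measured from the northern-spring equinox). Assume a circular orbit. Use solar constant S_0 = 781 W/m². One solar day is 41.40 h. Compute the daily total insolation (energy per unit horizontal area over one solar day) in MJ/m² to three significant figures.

8.55 MJ/m²

Solar declination: sin δ = sin ε · sin L_s = sin 32.50° × sin 358.6° = -0.01313, so δ = -0.752°.
cos h₀ = −tan(+75.5°) tan(-0.752°) = 0.0508, h₀ = 1.5200 rad.
Bracket: h₀ sin ϕ sin δ + cos ϕ cos δ sin h₀ = 1.5200×0.96815×-0.01313 + 0.25038×0.99991×0.99871 = -0.019322 + 0.250035 = 0.230713.
Q̄ = (S_0/π) × [bracket] = (781/π) × 0.230713 = 57.355 W/m².
Daily total = Q̄ × 41.40 h × 3600 s/h = 57.355 × 41.40 × 3600 / 10⁶ = 8.548 MJ/m².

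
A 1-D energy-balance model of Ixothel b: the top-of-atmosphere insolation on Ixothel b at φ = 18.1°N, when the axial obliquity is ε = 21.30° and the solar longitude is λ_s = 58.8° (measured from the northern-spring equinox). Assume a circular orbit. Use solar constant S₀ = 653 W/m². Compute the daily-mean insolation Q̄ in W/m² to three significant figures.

Q̄ ≈ 220 W/m²

Solar declination: sin δ = sin ε · sin λ_s = sin 21.30° × sin 58.8° = 0.31071, so δ = +18.102°.
cos H₀ = −tan(+18.1°) tan(+18.102°) = -0.1068, H₀ = 1.6778 rad.
Bracket: H₀ sin φ sin δ + cos φ cos δ sin H₀ = 1.6778×0.31068×0.31071 + 0.95052×0.95050×0.99428 = 0.161960 + 0.898301 = 1.060261.
Q̄ = (S₀/π) × [bracket] = (653/π) × 1.060261 = 220.4 W/m².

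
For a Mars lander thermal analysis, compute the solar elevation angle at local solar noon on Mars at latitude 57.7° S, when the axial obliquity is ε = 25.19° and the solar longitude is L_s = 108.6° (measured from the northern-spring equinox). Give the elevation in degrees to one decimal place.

8.5°

Solar declination: sin δ = sin ε · sin L_s = sin 25.19° × sin 108.6° = 0.40339, so δ = +23.790°.
At local noon the hour angle is zero, so the zenith angle equals |ϕ − δ| = |-57.7° − (+23.790°)| = 81.490°.
Elevation = 90° − 81.490° = 8.5°.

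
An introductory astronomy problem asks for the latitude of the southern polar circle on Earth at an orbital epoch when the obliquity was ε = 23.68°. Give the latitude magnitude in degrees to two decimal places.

The polar circle is the lowest latitude that experiences at least one full rotation of continuous darkness at the northern-summer solstice; it lies at |φ| = 90° − ε = 90° − 23.68° = 66.32°.

66.32°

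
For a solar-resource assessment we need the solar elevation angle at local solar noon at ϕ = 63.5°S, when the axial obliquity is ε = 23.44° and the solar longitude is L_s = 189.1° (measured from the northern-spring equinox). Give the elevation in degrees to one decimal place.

Solar declination: sin δ = sin ε · sin L_s = sin 23.44° × sin 189.1° = -0.06291, so δ = -3.607°.
At local noon the hour angle is zero, so the zenith angle equals |ϕ − δ| = |-63.5° − (-3.607°)| = 59.893°.
Elevation = 90° − 59.893° = 30.1°.

30.1°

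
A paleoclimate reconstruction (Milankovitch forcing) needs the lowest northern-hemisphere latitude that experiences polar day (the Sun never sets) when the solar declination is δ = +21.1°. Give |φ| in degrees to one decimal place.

|φ| = 68.9°

Polar day requires cos H₀ = −tan φ tan δ ≤ −1, i.e. tan φ tan δ ≥ 1.
The boundary is |tan φ| · |tan δ| = 1, so |φ| = 90° − |δ| = 90° − 21.1° = 68.9° in the northern hemisphere.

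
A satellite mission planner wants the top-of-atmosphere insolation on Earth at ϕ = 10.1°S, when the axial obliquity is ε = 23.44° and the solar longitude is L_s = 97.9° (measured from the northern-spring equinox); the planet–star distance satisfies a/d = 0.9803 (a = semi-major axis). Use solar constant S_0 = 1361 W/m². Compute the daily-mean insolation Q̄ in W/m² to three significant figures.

Q̄ ≈ 333 W/m²

Solar declination: sin δ = sin ε · sin L_s = sin 23.44° × sin 97.9° = 0.39401, so δ = +23.204°.
cos h₀ = −tan(-10.1°) tan(+23.204°) = 0.0764, h₀ = 1.4944 rad.
Bracket: h₀ sin ϕ sin δ + cos ϕ cos δ sin h₀ = 1.4944×-0.17537×0.39401 + 0.98450×0.91910×0.99708 = -0.103259 + 0.902212 = 0.798953.
Inverse-square distance factor (a/d)² = 0.9803² = 0.960988.
Q̄ = (S_0/π) × 0.960988 × [bracket] = (1361/π) × 0.960988 × 0.798953 = 332.6 W/m².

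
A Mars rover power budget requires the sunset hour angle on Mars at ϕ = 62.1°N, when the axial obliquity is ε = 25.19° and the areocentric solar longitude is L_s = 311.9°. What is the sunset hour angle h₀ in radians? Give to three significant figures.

h₀ = 0.888 rad

sin δ = sin 25.19° × sin 311.9° = -0.31679, so δ = -18.469°.
cos h₀ = −tan ϕ · tan δ = −tan(+62.1°) × tan(-18.469°) = 0.6308, so h₀ = 0.8882 rad = 50.89°.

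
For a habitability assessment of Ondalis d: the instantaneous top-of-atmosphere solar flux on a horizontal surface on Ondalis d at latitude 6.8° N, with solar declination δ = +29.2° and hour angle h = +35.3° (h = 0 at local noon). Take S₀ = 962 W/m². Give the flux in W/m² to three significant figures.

736 W/m²

cos θ_z = sin φ sin δ + cos φ cos δ cos h = 0.057765 + 0.707413 = 0.765178.
Flux = S₀ · cos θ_z = 962 × 0.765178 = 736.1 W/m².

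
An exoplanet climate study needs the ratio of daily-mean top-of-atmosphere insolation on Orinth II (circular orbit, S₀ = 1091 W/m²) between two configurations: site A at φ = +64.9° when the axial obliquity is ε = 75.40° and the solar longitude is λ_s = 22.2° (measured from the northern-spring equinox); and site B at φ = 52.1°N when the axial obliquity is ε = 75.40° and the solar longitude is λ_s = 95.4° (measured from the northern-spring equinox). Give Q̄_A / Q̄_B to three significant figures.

— Configuration A (φ=+64.9°):
Solar declination: sin δ = sin ε · sin λ_s = sin 75.40° × sin 22.2° = 0.36564, so δ = +21.447°.
cos H₀ = −tan(+64.9°) tan(+21.447°) = -0.8386, H₀ = 2.5656 rad.
Bracket: H₀ sin φ sin δ + cos φ cos δ sin H₀ = 2.5656×0.90557×0.36564 + 0.42420×0.93076×0.54471 = 0.849503 + 0.215067 = 1.064570.
Q̄ = (S₀/π) × [bracket] = (1091/π) × 1.064570 = 369.70 W/m².
— Configuration B (φ=+52.1°):
Solar declination: sin δ = sin ε · sin λ_s = sin 75.40° × sin 95.4° = 0.96341, so δ = +74.454°.
cos H₀ = −tan(+52.1°) tan(+74.454°) = -4.6175 ≤ −1 ⇒ polar day, H₀ = π.
Bracket: H₀ sin φ sin δ + cos φ cos δ sin H₀ = 3.1416×0.78908×0.96341 + 0.61429×0.26802×0.00000 = 2.388268 + 0.000000 = 2.388268.
Q̄ = (S₀/π) × [bracket] = (1091/π) × 2.388268 = 829.39 W/m².
Ratio Q̄_A / Q̄_B = 369.70 / 829.39 = 0.4457.

Q̄_A / Q̄_B ≈ 0.446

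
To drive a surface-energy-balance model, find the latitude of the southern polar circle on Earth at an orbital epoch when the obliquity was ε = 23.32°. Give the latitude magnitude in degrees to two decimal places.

The polar circle is the lowest latitude that experiences at least one full rotation of continuous darkness at the northern-summer solstice; it lies at |φ| = 90° − ε = 90° − 23.32° = 66.68°.

66.68°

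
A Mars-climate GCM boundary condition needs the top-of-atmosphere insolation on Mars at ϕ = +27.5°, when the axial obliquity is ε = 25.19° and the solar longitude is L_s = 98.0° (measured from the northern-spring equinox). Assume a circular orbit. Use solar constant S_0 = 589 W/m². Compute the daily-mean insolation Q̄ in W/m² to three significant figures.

Solar declination: sin δ = sin ε · sin L_s = sin 25.19° × sin 98.0° = 0.42148, so δ = +24.928°.
cos h₀ = −tan(+27.5°) tan(+24.928°) = -0.2419, h₀ = 1.8152 rad.
Bracket: h₀ sin ϕ sin δ + cos ϕ cos δ sin h₀ = 1.8152×0.46175×0.42148 + 0.88701×0.90684×0.97029 = 0.353271 + 0.780478 = 1.133749.
Q̄ = (S_0/π) × [bracket] = (589/π) × 1.133749 = 212.6 W/m².

Q̄ ≈ 213 W/m²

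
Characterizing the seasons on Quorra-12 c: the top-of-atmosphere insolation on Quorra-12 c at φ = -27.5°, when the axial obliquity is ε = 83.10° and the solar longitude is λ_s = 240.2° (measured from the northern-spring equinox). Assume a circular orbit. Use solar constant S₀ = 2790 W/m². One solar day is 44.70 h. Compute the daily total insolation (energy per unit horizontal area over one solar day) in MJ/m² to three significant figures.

Solar declination: sin δ = sin ε · sin λ_s = sin 83.10° × sin 240.2° = -0.86148, so δ = -59.483°.
cos H₀ = −tan(-27.5°) tan(-59.483°) = -0.8832, H₀ = 2.6533 rad.
Bracket: H₀ sin φ sin δ + cos φ cos δ sin H₀ = 2.6533×-0.46175×-0.86148 + 0.88701×0.50779×0.46908 = 1.055452 + 0.211281 = 1.266733.
Q̄ = (S₀/π) × [bracket] = (2790/π) × 1.266733 = 1125.0 W/m².
Daily total = Q̄ × 44.70 h × 3600 s/h = 1125.0 × 44.70 × 3600 / 10⁶ = 181.0 MJ/m².

181 MJ/m²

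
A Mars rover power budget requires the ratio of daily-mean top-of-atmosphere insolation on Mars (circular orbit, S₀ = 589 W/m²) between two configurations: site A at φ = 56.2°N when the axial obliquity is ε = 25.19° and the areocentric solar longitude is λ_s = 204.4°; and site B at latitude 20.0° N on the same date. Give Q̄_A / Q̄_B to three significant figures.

— Configuration A (φ=+56.2°):
sin δ = sin 25.19° × sin 204.4° = -0.17583, so δ = -10.127°.
cos H₀ = −tan(+56.2°) tan(-10.127°) = 0.2668, H₀ = 1.3007 rad.
Bracket: H₀ sin φ sin δ + cos φ cos δ sin H₀ = 1.3007×0.83098×-0.17583 + 0.55630×0.98442×0.96375 = -0.190047 + 0.527781 = 0.337734.
Q̄ = (S₀/π) × [bracket] = (589/π) × 0.337734 = 63.320 W/m².
— Configuration B (φ=+20.0°):
cos H₀ = −tan(+20.0°) tan(-10.127°) = 0.0650, H₀ = 1.5057 rad.
Bracket: H₀ sin φ sin δ + cos φ cos δ sin H₀ = 1.5057×0.34202×-0.17583 + 0.93969×0.98442×0.99788 = -0.090549 + 0.923089 = 0.832540.
Q̄ = (S₀/π) × [bracket] = (589/π) × 0.832540 = 156.09 W/m².
Ratio Q̄_A / Q̄_B = 63.320 / 156.09 = 0.4057.

Q̄_A / Q̄_B ≈ 0.406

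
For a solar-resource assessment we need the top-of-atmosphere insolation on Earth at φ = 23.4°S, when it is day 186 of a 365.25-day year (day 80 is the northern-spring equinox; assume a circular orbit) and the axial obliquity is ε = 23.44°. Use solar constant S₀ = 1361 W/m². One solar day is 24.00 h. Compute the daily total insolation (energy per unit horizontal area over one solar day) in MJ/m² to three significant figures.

23.2 MJ/m²

Solar longitude: λ_s = 360° × (186 − 80)/365.25 = 104.476°.
sin δ = sin 23.44° × sin 104.476° = 0.38516, so δ = +22.654°.
cos H₀ = −tan(-23.4°) tan(+22.654°) = 0.1806, H₀ = 1.3892 rad.
Bracket: H₀ sin φ sin δ + cos φ cos δ sin H₀ = 1.3892×-0.39715×0.38516 + 0.91775×0.92285×0.98356 = -0.212501 + 0.833022 = 0.620521.
Q̄ = (S₀/π) × [bracket] = (1361/π) × 0.620521 = 268.82 W/m².
Daily total = Q̄ × 24.00 h × 3600 s/h = 268.82 × 24.00 × 3600 / 10⁶ = 23.23 MJ/m².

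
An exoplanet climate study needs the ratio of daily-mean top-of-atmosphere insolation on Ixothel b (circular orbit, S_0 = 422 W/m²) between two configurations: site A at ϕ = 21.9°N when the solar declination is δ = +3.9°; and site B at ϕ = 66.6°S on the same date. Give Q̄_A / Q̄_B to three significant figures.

Q̄_A / Q̄_B ≈ 3.19

— Configuration A (ϕ=+21.9°):
cos h₀ = −tan(+21.9°) tan(+3.900°) = -0.0274, h₀ = 1.5982 rad.
Bracket: h₀ sin ϕ sin δ + cos ϕ cos δ sin h₀ = 1.5982×0.37299×0.06802 + 0.92784×0.99768×0.99962 = 0.040548 + 0.925336 = 0.965884.
Q̄ = (S_0/π) × [bracket] = (422/π) × 0.965884 = 129.74 W/m².
— Configuration B (ϕ=-66.6°):
cos h₀ = −tan(-66.6°) tan(+3.900°) = 0.1575, h₀ = 1.4126 rad.
Bracket: h₀ sin ϕ sin δ + cos ϕ cos δ sin h₀ = 1.4126×-0.91775×0.06802 + 0.39715×0.99768×0.98751 = -0.088182 + 0.391280 = 0.303098.
Q̄ = (S_0/π) × [bracket] = (422/π) × 0.303098 = 40.714 W/m².
Ratio Q̄_A / Q̄_B = 129.74 / 40.714 = 3.187.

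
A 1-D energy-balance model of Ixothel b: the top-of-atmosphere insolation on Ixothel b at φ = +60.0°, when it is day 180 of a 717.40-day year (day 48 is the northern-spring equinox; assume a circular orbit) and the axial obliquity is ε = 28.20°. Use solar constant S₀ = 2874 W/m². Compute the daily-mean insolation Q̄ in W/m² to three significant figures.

Solar longitude: λ_s = 360° × (180 − 48)/717.40 = 66.239°.
sin δ = sin 28.20° × sin 66.239° = 0.43250, so δ = +25.626°.
cos H₀ = −tan(+60.0°) tan(+25.626°) = -0.8308, H₀ = 2.5514 rad.
Bracket: H₀ sin φ sin δ + cos φ cos δ sin H₀ = 2.5514×0.86603×0.43250 + 0.50000×0.90164×0.55653 = 0.955647 + 0.250895 = 1.206542.
Q̄ = (S₀/π) × [bracket] = (2874/π) × 1.206542 = 1104 W/m².

Q̄ ≈ 1.10e+03 W/m²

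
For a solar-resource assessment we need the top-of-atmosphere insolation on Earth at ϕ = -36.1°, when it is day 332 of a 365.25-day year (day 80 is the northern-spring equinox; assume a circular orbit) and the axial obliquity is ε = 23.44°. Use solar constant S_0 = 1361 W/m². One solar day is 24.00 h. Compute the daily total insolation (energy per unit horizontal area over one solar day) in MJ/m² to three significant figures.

42.1 MJ/m²

Solar longitude: L_s = 360° × (332 − 80)/365.25 = 248.378°.
sin δ = sin 23.44° × sin 248.378° = -0.36980, so δ = -21.703°.
cos h₀ = −tan(-36.1°) tan(-21.703°) = -0.2902, h₀ = 1.8653 rad.
Bracket: h₀ sin ϕ sin δ + cos ϕ cos δ sin h₀ = 1.8653×-0.58920×-0.36980 + 0.80799×0.92911×0.95696 = 0.406423 + 0.718401 = 1.124824.
Q̄ = (S_0/π) × [bracket] = (1361/π) × 1.124824 = 487.30 W/m².
Daily total = Q̄ × 24.00 h × 3600 s/h = 487.30 × 24.00 × 3600 / 10⁶ = 42.10 MJ/m².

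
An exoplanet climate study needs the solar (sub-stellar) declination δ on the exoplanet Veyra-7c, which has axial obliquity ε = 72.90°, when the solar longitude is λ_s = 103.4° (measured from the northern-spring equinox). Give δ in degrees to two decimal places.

δ = +68.40°

sin δ = sin ε · sin λ_s = sin 72.90° × sin 103.4° = 0.929772.
δ = arcsin(0.929772) = +68.40°.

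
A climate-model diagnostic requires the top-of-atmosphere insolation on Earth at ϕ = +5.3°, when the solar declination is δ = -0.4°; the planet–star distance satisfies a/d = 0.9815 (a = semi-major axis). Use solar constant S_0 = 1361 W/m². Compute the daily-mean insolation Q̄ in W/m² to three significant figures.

Q̄ ≈ 415 W/m²

cos h₀ = −tan(+5.3°) tan(-0.400°) = 0.0006, h₀ = 1.5701 rad.
Bracket: h₀ sin ϕ sin δ + cos ϕ cos δ sin h₀ = 1.5701×0.09237×-0.00698 + 0.99572×0.99998×1.00000 = -0.001012 + 0.995700 = 0.994688.
Inverse-square distance factor (a/d)² = 0.9815² = 0.963342.
Q̄ = (S_0/π) × 0.963342 × [bracket] = (1361/π) × 0.963342 × 0.994688 = 415.1 W/m².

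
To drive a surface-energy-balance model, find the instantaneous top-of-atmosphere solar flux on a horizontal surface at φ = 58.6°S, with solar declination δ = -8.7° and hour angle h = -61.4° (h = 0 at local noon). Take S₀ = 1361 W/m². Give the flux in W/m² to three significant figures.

511 W/m²

cos θ_z = sin φ sin δ + cos φ cos δ cos h = 0.129109 + 0.246533 = 0.375642.
Flux = S₀ · cos θ_z = 1361 × 0.375642 = 511.2 W/m².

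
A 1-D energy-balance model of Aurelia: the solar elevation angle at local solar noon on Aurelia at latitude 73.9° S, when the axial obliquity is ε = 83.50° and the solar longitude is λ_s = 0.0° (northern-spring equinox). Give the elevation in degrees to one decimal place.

16.1°

Solar declination: sin δ = sin ε · sin λ_s = sin 83.50° × sin 0.0° = 0.00000, so δ = +0.000°.
At local noon the hour angle is zero, so the zenith angle equals |φ − δ| = |-73.9° − (+0.000°)| = 73.900°.
Elevation = 90° − 73.900° = 16.1°.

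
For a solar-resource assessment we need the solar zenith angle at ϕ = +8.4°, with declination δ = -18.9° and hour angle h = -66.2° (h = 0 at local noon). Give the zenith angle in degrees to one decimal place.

θ_z = 70.7°

cos θ_z = sin ϕ sin δ + cos ϕ cos δ cos h = -0.047319 + 0.377693 = 0.330374.
θ_z = arccos(0.330374) = 70.7°.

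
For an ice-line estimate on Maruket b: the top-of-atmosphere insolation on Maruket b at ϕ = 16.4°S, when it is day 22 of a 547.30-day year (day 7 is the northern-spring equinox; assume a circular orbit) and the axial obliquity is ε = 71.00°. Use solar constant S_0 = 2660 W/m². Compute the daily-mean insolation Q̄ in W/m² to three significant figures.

Q̄ ≈ 742 W/m²

Solar longitude: L_s = 360° × (22 − 7)/547.30 = 9.867°.
sin δ = sin 71.00° × sin 9.867° = 0.16202, so δ = +9.324°.
cos h₀ = −tan(-16.4°) tan(+9.324°) = 0.0483, h₀ = 1.5225 rad.
Bracket: h₀ sin ϕ sin δ + cos ϕ cos δ sin h₀ = 1.5225×-0.28234×0.16202 + 0.95931×0.98679×0.99883 = -0.069646 + 0.945530 = 0.875884.
Q̄ = (S_0/π) × [bracket] = (2660/π) × 0.875884 = 741.6 W/m².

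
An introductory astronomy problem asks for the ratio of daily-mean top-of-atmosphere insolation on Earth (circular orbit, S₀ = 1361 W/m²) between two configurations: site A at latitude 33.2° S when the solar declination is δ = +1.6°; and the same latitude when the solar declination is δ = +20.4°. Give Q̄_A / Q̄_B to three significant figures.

Q̄_A / Q̄_B ≈ 1.60

— Configuration A (φ=-33.2°):
cos H₀ = −tan(-33.2°) tan(+1.600°) = 0.0183, H₀ = 1.5525 rad.
Bracket: H₀ sin φ sin δ + cos φ cos δ sin H₀ = 1.5525×-0.54756×0.02792 + 0.83676×0.99961×0.99983 = -0.023734 + 0.836291 = 0.812557.
Q̄ = (S₀/π) × [bracket] = (1361/π) × 0.812557 = 352.02 W/m².
— Configuration B (φ=-33.2°):
cos H₀ = −tan(-33.2°) tan(+20.400°) = 0.2434, H₀ = 1.3250 rad.
Bracket: H₀ sin φ sin δ + cos φ cos δ sin H₀ = 1.3250×-0.54756×0.34857 + 0.83676×0.93728×0.96994 = -0.252893 + 0.760703 = 0.507810.
Q̄ = (S₀/π) × [bracket] = (1361/π) × 0.507810 = 219.99 W/m².
Ratio Q̄_A / Q̄_B = 352.02 / 219.99 = 1.600.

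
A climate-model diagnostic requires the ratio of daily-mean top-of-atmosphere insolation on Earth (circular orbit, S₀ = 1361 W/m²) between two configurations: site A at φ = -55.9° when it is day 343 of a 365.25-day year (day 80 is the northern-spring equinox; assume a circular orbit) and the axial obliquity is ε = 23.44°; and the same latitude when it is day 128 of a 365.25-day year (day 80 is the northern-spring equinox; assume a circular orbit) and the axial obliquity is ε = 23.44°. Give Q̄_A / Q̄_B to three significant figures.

Q̄_A / Q̄_B ≈ 5.34

— Configuration A (φ=-55.9°):
Solar longitude: λ_s = 360° × (343 − 80)/365.25 = 259.220°.
sin δ = sin 23.44° × sin 259.220° = -0.39077, so δ = -23.002°.
cos H₀ = −tan(-55.9°) tan(-23.002°) = -0.6270, H₀ = 2.2485 rad.
Bracket: H₀ sin φ sin δ + cos φ cos δ sin H₀ = 2.2485×-0.82806×-0.39077 + 0.56064×0.92049×0.77901 = 0.727572 + 0.402019 = 1.129591.
Q̄ = (S₀/π) × [bracket] = (1361/π) × 1.129591 = 489.36 W/m².
— Configuration B (φ=-55.9°):
Solar longitude: λ_s = 360° × (128 − 80)/365.25 = 47.310°.
sin δ = sin 23.44° × sin 47.310° = 0.29239, so δ = +17.001°.
cos H₀ = −tan(-55.9°) tan(+17.001°) = 0.4516, H₀ = 1.1022 rad.
Bracket: H₀ sin φ sin δ + cos φ cos δ sin H₀ = 1.1022×-0.82806×0.29239 + 0.56064×0.95630×0.89223 = -0.266861 + 0.478360 = 0.211499.
Q̄ = (S₀/π) × [bracket] = (1361/π) × 0.211499 = 91.626 W/m².
Ratio Q̄_A / Q̄_B = 489.36 / 91.626 = 5.341.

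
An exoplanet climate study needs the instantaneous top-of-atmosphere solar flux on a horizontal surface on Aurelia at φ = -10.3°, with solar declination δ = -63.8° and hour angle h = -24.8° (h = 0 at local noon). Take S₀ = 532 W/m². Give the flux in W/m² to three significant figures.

295 W/m²

cos θ_z = sin φ sin δ + cos φ cos δ cos h = 0.160432 + 0.394330 = 0.554762.
Flux = S₀ · cos θ_z = 532 × 0.554762 = 295.1 W/m².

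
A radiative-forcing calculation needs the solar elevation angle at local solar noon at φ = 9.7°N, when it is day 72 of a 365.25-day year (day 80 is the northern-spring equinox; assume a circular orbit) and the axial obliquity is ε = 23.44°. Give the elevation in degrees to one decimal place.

77.2°

Solar longitude: λ_s = 360° × (72 − 80)/365.25 = -7.885°, i.e. -7.885° + 360° = 352.115°.
sin δ = sin 23.44° × sin 352.115° = -0.05457, so δ = -3.128°.
At local noon the hour angle is zero, so the zenith angle equals |φ − δ| = |+9.7° − (-3.128°)| = 12.828°.
Elevation = 90° − 12.828° = 77.2°.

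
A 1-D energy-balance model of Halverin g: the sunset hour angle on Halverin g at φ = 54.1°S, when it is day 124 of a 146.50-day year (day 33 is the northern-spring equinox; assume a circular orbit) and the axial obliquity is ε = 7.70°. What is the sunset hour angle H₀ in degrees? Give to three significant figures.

Solar longitude: λ_s = 360° × (124 − 33)/146.50 = 223.618°.
sin δ = sin 7.70° × sin 223.618° = -0.09243, so δ = -5.303°.
cos H₀ = −tan φ · tan δ = −tan(-54.1°) × tan(-5.303°) = -0.1282, so H₀ = 1.6994 rad = 97.37°.

H₀ = 97.4°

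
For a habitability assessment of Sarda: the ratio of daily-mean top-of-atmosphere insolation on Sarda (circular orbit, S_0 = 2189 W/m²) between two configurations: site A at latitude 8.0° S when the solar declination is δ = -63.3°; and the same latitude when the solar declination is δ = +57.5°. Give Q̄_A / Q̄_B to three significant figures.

Q̄_A / Q̄_B ≈ 1.82

— Configuration A (ϕ=-8.0°):
cos h₀ = −tan(-8.0°) tan(-63.300°) = -0.2794, h₀ = 1.8540 rad.
Bracket: h₀ sin ϕ sin δ + cos ϕ cos δ sin h₀ = 1.8540×-0.13917×-0.89337 + 0.99027×0.44932×0.96016 = 0.230508 + 0.427221 = 0.657729.
Q̄ = (S_0/π) × [bracket] = (2189/π) × 0.657729 = 458.29 W/m².
— Configuration B (ϕ=-8.0°):
cos h₀ = −tan(-8.0°) tan(+57.500°) = 0.2206, h₀ = 1.3484 rad.
Bracket: h₀ sin ϕ sin δ + cos ϕ cos δ sin h₀ = 1.3484×-0.13917×0.84339 + 0.99027×0.53730×0.97536 = -0.158268 + 0.518962 = 0.360694.
Q̄ = (S_0/π) × [bracket] = (2189/π) × 0.360694 = 251.32 W/m².
Ratio Q̄_A / Q̄_B = 458.29 / 251.32 = 1.824.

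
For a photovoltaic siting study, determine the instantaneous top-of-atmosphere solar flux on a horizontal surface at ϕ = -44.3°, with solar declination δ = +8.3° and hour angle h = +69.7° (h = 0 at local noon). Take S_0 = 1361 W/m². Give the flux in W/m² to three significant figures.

197 W/m²

cos θ_z = sin ϕ sin δ + cos ϕ cos δ cos h = -0.100821 + 0.245699 = 0.144878.
Flux = S_0 · cos θ_z = 1361 × 0.144878 = 197.2 W/m².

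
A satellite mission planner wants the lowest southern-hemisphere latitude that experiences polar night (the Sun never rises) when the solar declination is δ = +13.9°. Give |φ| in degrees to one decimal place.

Polar night requires cos H₀ = −tan φ tan δ ≥ 1, i.e. tan φ tan δ ≤ −1.
The boundary is |tan φ| · |tan δ| = 1, so |φ| = 90° − |δ| = 90° − 13.9° = 76.1° in the southern hemisphere.

|φ| = 76.1°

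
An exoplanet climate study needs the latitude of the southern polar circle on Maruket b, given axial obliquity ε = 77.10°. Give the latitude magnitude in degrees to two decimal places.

The polar circle is the lowest latitude that experiences at least one full rotation of continuous darkness at the northern-summer solstice; it lies at |φ| = 90° − ε = 90° − 77.10° = 12.90°.

12.90°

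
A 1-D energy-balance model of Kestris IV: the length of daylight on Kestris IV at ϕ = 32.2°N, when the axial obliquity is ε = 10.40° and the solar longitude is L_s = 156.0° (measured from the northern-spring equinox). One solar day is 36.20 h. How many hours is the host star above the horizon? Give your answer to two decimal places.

18.63 h

Solar declination: sin δ = sin ε · sin L_s = sin 10.40° × sin 156.0° = 0.07342, so δ = +4.211°.
cos h₀ = −tan ϕ · tan δ = −tan(+32.2°) × tan(+4.211°) = -0.0464, so h₀ = 1.6172 rad = 92.66°.
Daylight = 2h₀/(2π) × 36.20 h = (1.6172/π) × 36.20 = 18.63 h.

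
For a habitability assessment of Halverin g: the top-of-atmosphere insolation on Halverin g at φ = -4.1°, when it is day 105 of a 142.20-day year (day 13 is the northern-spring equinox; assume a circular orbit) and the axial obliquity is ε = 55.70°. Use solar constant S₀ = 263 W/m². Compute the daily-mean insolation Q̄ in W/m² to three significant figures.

Q̄ ≈ 69.1 W/m²

Solar longitude: λ_s = 360° × (105 − 13)/142.20 = 232.911°.
sin δ = sin 55.70° × sin 232.911° = -0.65898, so δ = -41.222°.
cos H₀ = −tan(-4.1°) tan(-41.222°) = -0.0628, H₀ = 1.6336 rad.
Bracket: H₀ sin φ sin δ + cos φ cos δ sin H₀ = 1.6336×-0.07150×-0.65898 + 0.99744×0.75216×0.99803 = 0.076970 + 0.748757 = 0.825727.
Q̄ = (S₀/π) × [bracket] = (263/π) × 0.825727 = 69.13 W/m².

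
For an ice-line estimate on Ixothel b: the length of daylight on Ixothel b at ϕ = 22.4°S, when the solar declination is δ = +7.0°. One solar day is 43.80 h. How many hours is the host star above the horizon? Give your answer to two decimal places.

21.19 h

cos h₀ = −tan ϕ · tan δ = −tan(-22.4°) × tan(+7.000°) = 0.0506, so h₀ = 1.5202 rad = 87.10°.
Daylight = 2h₀/(2π) × 43.80 h = (1.5202/π) × 43.80 = 21.19 h.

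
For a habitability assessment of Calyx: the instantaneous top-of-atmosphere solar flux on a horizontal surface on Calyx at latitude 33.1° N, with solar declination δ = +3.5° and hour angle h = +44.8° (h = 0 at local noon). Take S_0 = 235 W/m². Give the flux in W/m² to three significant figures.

cos θ_z = sin ϕ sin δ + cos ϕ cos δ cos h = 0.033339 + 0.593312 = 0.626651.
Flux = S_0 · cos θ_z = 235 × 0.626651 = 147.3 W/m².

147 W/m²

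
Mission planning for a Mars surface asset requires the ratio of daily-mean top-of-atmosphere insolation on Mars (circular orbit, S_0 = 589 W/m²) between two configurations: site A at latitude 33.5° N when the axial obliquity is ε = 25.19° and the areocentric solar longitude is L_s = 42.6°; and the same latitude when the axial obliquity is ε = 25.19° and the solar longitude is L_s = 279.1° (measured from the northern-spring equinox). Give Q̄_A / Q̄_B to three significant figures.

— Configuration A (ϕ=+33.5°):
sin δ = sin 25.19° × sin 42.6° = 0.28809, so δ = +16.744°.
cos h₀ = −tan(+33.5°) tan(+16.744°) = -0.1991, h₀ = 1.7713 rad.
Bracket: h₀ sin ϕ sin δ + cos ϕ cos δ sin h₀ = 1.7713×0.55194×0.28809 + 0.83389×0.95760×0.97997 = 0.281652 + 0.782538 = 1.064190.
Q̄ = (S_0/π) × [bracket] = (589/π) × 1.064190 = 199.52 W/m².
— Configuration B (ϕ=+33.5°):
Solar declination: sin δ = sin ε · sin L_s = sin 25.19° × sin 279.1° = -0.42026, so δ = -24.851°.
cos h₀ = −tan(+33.5°) tan(-24.851°) = 0.3066, h₀ = 1.2592 rad.
Bracket: h₀ sin ϕ sin δ + cos ϕ cos δ sin h₀ = 1.2592×0.55194×-0.42026 + 0.83389×0.90740×0.95185 = -0.292082 + 0.720238 = 0.428156.
Q̄ = (S_0/π) × [bracket] = (589/π) × 0.428156 = 80.273 W/m².
Ratio Q̄_A / Q̄_B = 199.52 / 80.273 = 2.486.

Q̄_A / Q̄_B ≈ 2.49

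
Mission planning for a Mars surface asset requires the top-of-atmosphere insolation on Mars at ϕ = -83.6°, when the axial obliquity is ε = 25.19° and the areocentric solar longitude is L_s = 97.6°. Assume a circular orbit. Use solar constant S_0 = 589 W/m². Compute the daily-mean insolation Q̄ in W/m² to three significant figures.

Q̄ ≈ 0.00 W/m²

sin δ = sin 25.19° × sin 97.6° = 0.42188, so δ = +24.953°.
cos h₀ = −tan(-83.6°) tan(+24.953°) = 4.1484 ≥ 1 ⇒ polar night, h₀ = 0 and Q̄ = 0.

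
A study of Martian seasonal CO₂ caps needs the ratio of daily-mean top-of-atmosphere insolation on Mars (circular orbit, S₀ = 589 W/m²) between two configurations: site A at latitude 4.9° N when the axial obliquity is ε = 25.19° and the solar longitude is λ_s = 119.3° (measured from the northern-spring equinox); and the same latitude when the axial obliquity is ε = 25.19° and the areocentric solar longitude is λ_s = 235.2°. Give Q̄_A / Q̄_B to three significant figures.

— Configuration A (φ=+4.9°):
Solar declination: sin δ = sin ε · sin λ_s = sin 25.19° × sin 119.3° = 0.37117, so δ = +21.788°.
cos H₀ = −tan(+4.9°) tan(+21.788°) = -0.0343, H₀ = 1.6051 rad.
Bracket: H₀ sin φ sin δ + cos φ cos δ sin H₀ = 1.6051×0.08542×0.37117 + 0.99635×0.92856×0.99941 = 0.050890 + 0.924625 = 0.975515.
Q̄ = (S₀/π) × [bracket] = (589/π) × 0.975515 = 182.89 W/m².
— Configuration B (φ=+4.9°):
sin δ = sin 25.19° × sin 235.2° = -0.34950, so δ = -20.457°.
cos H₀ = −tan(+4.9°) tan(-20.457°) = 0.0320, H₀ = 1.5388 rad.
Bracket: H₀ sin φ sin δ + cos φ cos δ sin H₀ = 1.5388×0.08542×-0.34950 + 0.99635×0.93694×0.99949 = -0.045940 + 0.933044 = 0.887104.
Q̄ = (S₀/π) × [bracket] = (589/π) × 0.887104 = 166.32 W/m².
Ratio Q̄_A / Q̄_B = 182.89 / 166.32 = 1.100.

Q̄_A / Q̄_B ≈ 1.10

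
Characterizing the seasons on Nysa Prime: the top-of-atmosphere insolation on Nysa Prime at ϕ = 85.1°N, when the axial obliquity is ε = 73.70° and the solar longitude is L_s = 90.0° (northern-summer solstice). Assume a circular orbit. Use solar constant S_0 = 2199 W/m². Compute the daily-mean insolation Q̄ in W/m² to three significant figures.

Solar declination: sin δ = sin ε · sin L_s = sin 73.70° × sin 90.0° = 0.95981, so δ = +73.700°.
cos h₀ = −tan(+85.1°) tan(+73.700°) = -39.8895 ≤ −1 ⇒ polar day, h₀ = π.
Bracket: h₀ sin ϕ sin δ + cos ϕ cos δ sin h₀ = 3.1416×0.99635×0.95981 + 0.08542×0.28067×0.00000 = 3.004333 + 0.000000 = 3.004333.
Q̄ = (S_0/π) × [bracket] = (2199/π) × 3.004333 = 2103 W/m².

Q̄ ≈ 2.10e+03 W/m²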